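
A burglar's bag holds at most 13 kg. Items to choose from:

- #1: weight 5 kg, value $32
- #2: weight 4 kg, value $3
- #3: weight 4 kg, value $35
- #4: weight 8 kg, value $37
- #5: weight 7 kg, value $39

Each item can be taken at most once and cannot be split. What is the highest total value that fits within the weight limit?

Check high-value combinations within 13 kg:
- #3+#5: weight 4+7=11, value 35+39=74
- #3+#4: weight 4+8=12, value 35+37=72
- #1+#5: weight 5+7=12, value 32+39=71
Best: $74.

$74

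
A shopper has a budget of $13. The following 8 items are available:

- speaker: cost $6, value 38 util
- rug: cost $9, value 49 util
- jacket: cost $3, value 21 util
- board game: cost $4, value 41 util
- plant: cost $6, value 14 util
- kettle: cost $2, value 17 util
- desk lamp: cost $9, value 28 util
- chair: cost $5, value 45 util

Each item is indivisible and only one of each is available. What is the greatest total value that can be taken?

Check high-value combinations within $13:
- jacket+board game+chair: cost 3+4+5=12, value 21+41+45=107
- board game+kettle+chair: cost 4+2+5=11, value 41+17+45=103
- speaker+jacket+board game: cost 6+3+4=13, value 38+21+41=100
- speaker+kettle+chair: cost 6+2+5=13, value 38+17+45=100
- speaker+board game+kettle: cost 6+4+2=12, value 38+41+17=96
Best: 107 util.

107 util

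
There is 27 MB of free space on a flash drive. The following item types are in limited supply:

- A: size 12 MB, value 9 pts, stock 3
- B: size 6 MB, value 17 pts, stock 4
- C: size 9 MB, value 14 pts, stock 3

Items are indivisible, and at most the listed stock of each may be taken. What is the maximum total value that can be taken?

Best selections within size 27 and stock limits:
- 4×B: size 24, value 68
- 3×B + 1×C: size 27, value 65
Best: 68 pts.

68 pts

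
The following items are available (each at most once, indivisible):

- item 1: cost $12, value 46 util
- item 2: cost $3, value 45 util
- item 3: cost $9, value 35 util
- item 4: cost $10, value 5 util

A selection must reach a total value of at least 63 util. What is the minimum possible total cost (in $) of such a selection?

Subsets with value ≥ 63, sorted by total cost:
- item 2+item 3: cost 12, value 80
- item 1+item 2: cost 15, value 91
- item 1+item 3: cost 21, value 81
Minimum cost: 12 $.

12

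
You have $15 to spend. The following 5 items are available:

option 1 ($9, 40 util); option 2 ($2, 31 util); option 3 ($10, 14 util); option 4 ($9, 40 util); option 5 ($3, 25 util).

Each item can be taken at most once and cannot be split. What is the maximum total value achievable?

Check high-value combinations within $15:
- option 1+option 2+option 5: cost 9+2+3=14, value 40+31+25=96
- option 2+option 4+option 5: cost 2+9+3=14, value 31+40+25=96
- option 1+option 2: cost 9+2=11, value 40+31=71
Best: 96 util.

96 util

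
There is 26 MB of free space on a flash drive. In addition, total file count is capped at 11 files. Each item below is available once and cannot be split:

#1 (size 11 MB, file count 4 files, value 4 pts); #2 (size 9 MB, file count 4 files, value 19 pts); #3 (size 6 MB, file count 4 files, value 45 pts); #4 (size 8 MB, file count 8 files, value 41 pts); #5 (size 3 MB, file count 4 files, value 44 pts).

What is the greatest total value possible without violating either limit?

Feasible sets respecting both limits:
- #3+#5: size 9, file count 8, value 89
- #2+#3: size 15, file count 8, value 64
- #2+#5: size 12, file count 8, value 63
- #1+#3: size 17, file count 8, value 49
Best: 89 pts.

89 pts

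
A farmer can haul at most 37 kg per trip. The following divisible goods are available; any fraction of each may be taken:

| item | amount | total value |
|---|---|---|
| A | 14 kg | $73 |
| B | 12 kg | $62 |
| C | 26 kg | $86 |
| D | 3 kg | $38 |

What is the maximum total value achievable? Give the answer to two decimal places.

199.46

Take in order of value per unit:
- D (38/3 per unit): all 3 → value 38, running total 38.00
- A (73/14 per unit): all 14 → value 73, running total 111.00
- B (62/12 per unit): all 12 → value 62, running total 173.00
- C (86/26 per unit): 8 of 26 → value 8×86/26 = 26.4615, running total 199.46
Total 199.46.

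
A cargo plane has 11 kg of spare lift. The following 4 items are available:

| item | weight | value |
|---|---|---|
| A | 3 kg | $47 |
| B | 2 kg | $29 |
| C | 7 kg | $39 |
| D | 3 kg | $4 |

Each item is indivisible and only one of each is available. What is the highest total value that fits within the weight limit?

$86

Check high-value combinations within 11 kg:
- A+C: weight 3+7=10, value 47+39=86
- A+B+D: weight 3+2+3=8, value 47+29+4=80
- A+B: weight 3+2=5, value 47+29=76
- B+C: weight 2+7=9, value 29+39=68
- A+D: weight 3+3=6, value 47+4=51
Best: $86.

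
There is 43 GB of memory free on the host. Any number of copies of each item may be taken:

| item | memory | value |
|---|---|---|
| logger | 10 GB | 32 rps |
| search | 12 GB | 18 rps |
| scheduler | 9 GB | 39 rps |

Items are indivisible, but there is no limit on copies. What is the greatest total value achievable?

156 rps

Best value-per-unit is scheduler at 39/9, and filling with it alone uses memory 4×9=36. No mix of the others beats 4×39 = 156.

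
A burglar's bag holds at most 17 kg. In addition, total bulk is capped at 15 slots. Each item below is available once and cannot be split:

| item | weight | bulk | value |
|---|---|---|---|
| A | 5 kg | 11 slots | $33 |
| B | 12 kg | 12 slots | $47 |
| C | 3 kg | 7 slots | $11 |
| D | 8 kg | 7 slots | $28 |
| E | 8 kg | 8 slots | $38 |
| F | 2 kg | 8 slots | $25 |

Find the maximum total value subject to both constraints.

$66

Feasible sets respecting both limits:
- D+E: weight 16, bulk 15, value 66
- D+F: weight 10, bulk 15, value 53
- C+E: weight 11, bulk 15, value 49
- B: weight 12, bulk 12, value 47
Best: $66.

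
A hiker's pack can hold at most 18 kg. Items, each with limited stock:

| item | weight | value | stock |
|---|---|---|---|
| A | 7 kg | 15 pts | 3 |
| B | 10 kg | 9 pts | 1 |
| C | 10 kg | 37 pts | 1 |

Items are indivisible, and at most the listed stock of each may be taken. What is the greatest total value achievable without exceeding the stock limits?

52 pts

Top feasible selections:
- 1×A + 1×C: weight 17, value 52
- 1×C: weight 10, value 37
- 2×A: weight 14, value 30
Best: 52 pts.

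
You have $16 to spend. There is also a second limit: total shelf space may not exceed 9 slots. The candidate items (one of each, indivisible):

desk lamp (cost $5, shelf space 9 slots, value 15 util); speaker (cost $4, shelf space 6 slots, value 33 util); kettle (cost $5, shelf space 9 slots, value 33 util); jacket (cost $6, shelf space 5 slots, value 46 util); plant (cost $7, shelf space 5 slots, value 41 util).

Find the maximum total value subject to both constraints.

46 util

Feasible sets respecting both limits:
- jacket: cost 6, shelf space 5, value 46
- plant: cost 7, shelf space 5, value 41
- speaker: cost 4, shelf space 6, value 33
Best: 46 util.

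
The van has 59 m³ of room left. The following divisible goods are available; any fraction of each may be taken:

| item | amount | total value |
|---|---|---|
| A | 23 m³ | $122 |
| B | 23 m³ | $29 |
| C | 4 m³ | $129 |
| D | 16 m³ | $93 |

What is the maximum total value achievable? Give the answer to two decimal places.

Take in order of value per unit:
- C (129/4 per unit): all 4 → value 129, running total 129.00
- D (93/16 per unit): all 16 → value 93, running total 222.00
- A (122/23 per unit): all 23 → value 122, running total 344.00
- B (29/23 per unit): 16 of 23 → value 16×29/23 = 20.1739, running total 364.17
Total 364.17.

364.17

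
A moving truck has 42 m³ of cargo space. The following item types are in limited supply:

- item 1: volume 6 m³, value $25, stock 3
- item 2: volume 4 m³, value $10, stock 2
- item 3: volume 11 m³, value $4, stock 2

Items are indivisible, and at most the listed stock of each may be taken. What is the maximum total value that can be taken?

$99

Top feasible selections:
- 3×item 1 + 2×item 2 + 1×item 3: volume 37, value 99
- 3×item 1 + 2×item 2: volume 26, value 95
- 3×item 1 + 1×item 2 + 1×item 3: volume 33, value 89
Best: $99.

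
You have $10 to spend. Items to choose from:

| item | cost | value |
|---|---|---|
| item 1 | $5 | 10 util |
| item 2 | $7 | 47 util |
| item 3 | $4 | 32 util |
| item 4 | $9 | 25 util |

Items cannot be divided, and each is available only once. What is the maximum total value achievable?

This is a 0/1 knapsack; check combinations near the capacity.
- item 2: cost 7, value 47
- item 1+item 3: cost 5+4=9, value 10+32=42
- item 3: cost 4, value 32
- item 4: cost 9, value 25
Best: 47 util.

47 util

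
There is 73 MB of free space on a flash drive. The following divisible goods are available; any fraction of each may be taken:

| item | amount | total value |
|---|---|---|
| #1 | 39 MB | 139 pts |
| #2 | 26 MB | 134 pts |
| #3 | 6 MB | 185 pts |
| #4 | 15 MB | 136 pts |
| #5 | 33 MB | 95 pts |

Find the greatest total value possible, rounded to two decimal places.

Take in order of value per unit:
- #3 (185/6 per unit): all 6 → value 185, running total 185.00
- #4 (136/15 per unit): all 15 → value 136, running total 321.00
- #2 (134/26 per unit): all 26 → value 134, running total 455.00
- #1 (139/39 per unit): 26 of 39 → value 26×139/39 = 92.6667, running total 547.67
Total 547.67.

547.67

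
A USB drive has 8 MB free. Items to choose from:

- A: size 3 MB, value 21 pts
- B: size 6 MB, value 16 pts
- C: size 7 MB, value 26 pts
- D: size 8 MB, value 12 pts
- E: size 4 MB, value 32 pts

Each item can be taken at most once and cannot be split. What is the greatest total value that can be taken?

This is a 0/1 knapsack; check combinations near the capacity.
- A+E: size 3+4=7, value 21+32=53
- E: size 4, value 32
- C: size 7, value 26
Best: 53 pts.

53 pts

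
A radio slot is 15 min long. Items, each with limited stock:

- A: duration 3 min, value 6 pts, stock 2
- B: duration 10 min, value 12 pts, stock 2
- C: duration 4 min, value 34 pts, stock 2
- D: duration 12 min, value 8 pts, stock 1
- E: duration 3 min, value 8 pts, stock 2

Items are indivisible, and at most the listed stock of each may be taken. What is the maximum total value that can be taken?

Top feasible selections:
- 2×C + 2×E: duration 14, value 84
- 1×A + 2×C + 1×E: duration 14, value 82
- 2×A + 2×C: duration 14, value 80
Best: 84 pts.

84 pts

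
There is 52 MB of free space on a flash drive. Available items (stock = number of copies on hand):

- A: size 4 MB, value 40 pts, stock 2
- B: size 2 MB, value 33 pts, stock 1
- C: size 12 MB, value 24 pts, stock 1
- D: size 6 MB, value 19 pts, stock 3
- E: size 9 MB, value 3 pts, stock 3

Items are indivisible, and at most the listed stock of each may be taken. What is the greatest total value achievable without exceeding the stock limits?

Top feasible selections:
- 2×A + 1×B + 1×C + 3×D + 1×E: size 49, value 197
- 2×A + 1×B + 1×C + 3×D: size 40, value 194
Best: 197 pts.

197 pts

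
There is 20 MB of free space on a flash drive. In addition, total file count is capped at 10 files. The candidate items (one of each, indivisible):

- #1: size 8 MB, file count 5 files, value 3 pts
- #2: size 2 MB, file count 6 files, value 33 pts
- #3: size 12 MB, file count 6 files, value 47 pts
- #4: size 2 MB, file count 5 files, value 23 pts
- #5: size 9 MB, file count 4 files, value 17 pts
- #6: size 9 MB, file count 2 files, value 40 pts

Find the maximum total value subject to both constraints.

73 pts

Feasible sets respecting both limits:
- #2+#6: size 11, file count 8, value 73
- #4+#6: size 11, file count 7, value 63
- #5+#6: size 18, file count 6, value 57
- #2+#5: size 11, file count 10, value 50
Best: 73 pts.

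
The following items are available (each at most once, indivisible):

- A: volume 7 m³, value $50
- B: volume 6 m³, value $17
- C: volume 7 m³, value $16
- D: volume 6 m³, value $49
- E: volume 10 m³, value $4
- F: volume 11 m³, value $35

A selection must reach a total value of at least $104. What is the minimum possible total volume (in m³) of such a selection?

19

Subsets with value ≥ 104, sorted by total volume:
- A+B+D: volume 19, value 116
- A+C+D: volume 20, value 115
- A+D+F: volume 24, value 134
Minimum volume: 19 m³.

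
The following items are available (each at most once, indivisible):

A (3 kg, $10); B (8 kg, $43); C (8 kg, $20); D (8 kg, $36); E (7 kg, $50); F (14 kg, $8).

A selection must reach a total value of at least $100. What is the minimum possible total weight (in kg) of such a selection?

Subsets with value ≥ 100, sorted by total weight:
- A+B+E: weight 18, value 103
- B+D+E: weight 23, value 129
Minimum weight: 18 kg.

18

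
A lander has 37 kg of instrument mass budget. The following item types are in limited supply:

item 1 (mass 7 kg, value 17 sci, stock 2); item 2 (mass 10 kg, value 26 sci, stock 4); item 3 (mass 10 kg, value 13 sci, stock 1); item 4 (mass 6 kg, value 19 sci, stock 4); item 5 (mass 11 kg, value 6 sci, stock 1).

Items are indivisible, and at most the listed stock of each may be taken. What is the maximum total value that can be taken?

102 sci

Best selections within mass 37 and stock limits:
- 1×item 2 + 4×item 4: mass 34, value 102
- 1×item 1 + 1×item 2 + 3×item 4: mass 35, value 100
- 2×item 1 + 1×item 2 + 2×item 4: mass 36, value 98
Best: 102 sci.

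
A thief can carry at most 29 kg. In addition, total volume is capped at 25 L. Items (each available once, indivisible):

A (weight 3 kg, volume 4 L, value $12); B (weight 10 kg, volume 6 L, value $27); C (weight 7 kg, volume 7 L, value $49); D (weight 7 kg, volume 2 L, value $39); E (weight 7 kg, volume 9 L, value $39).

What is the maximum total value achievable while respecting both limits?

$139

Feasible sets respecting both limits:
- A+C+D+E: weight 24, volume 22, value 139
- A+B+C+D: weight 27, volume 19, value 127
- C+D+E: weight 21, volume 18, value 127
Best: $139.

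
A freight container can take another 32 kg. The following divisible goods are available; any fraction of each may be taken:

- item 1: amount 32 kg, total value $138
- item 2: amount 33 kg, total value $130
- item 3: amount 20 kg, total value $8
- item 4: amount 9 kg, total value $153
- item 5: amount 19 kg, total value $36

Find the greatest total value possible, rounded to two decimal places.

252.19

Take in order of value per unit:
- item 4 (153/9 per unit): all 9 → value 153, running total 153.00
- item 1 (138/32 per unit): 23 of 32 → value 23×138/32 = 99.1875, running total 252.19
Total 252.19.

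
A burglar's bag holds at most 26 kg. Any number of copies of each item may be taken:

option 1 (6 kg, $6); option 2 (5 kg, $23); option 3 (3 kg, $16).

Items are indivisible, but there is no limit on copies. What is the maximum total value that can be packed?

Best value-per-unit is option 3 at 16/3; filling with it alone gives 8×16 = 128.
Optimal mix: 1×option 2 + 7×option 3 → weight 26, value 135.

$135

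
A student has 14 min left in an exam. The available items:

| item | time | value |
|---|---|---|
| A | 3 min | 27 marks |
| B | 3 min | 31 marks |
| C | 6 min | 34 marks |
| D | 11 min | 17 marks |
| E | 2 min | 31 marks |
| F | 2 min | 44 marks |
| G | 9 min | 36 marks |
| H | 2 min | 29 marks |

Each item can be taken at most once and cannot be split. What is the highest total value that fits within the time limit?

162 marks

Check high-value combinations within 14 min:
- A+B+E+F+H: time 3+3+2+2+2=12, value 27+31+31+44+29=162
- B+C+E+F: time 3+6+2+2=13, value 31+34+31+44=140
- C+E+F+H: time 6+2+2+2=12, value 34+31+44+29=138
- B+C+F+H: time 3+6+2+2=13, value 31+34+44+29=138
- A+C+E+F: time 3+6+2+2=13, value 27+34+31+44=136
Best: 162 marks.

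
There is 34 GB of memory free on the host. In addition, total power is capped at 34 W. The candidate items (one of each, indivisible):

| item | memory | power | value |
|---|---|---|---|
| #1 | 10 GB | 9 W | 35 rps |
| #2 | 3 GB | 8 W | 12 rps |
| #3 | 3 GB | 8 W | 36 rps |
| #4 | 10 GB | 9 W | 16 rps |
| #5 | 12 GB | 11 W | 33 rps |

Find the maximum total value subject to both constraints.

104 rps

Feasible sets respecting both limits:
- #1+#3+#5: memory 25, power 28, value 104
- #1+#2+#3+#4: memory 26, power 34, value 99
- #1+#3+#4: memory 23, power 26, value 87
- #3+#4+#5: memory 25, power 28, value 85
Best: 104 rps.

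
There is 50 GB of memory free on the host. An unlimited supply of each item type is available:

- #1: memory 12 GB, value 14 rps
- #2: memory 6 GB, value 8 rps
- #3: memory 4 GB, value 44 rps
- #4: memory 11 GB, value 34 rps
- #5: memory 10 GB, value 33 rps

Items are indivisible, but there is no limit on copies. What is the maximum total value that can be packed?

528 rps

Best value-per-unit is #3 at 44/4, and filling with it alone uses memory 12×4=48. No mix of the others beats 12×44 = 528.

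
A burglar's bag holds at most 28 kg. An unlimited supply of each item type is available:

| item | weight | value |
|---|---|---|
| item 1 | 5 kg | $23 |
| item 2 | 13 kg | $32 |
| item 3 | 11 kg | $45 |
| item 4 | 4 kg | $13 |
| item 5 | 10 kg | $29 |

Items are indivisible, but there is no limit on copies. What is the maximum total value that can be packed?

$118

Best value-per-unit is item 1 at 23/5; filling with it alone gives 5×23 = 115.
Optimal mix: 4×item 1 + 2×item 4 → weight 28, value 118.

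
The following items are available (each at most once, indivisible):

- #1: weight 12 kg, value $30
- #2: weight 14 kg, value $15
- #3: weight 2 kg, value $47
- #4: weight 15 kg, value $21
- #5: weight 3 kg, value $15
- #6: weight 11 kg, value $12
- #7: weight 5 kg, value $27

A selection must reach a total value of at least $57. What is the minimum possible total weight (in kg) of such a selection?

Subsets with value ≥ 57, sorted by total weight:
- #3+#5: weight 5, value 62
- #3+#7: weight 7, value 74
- #3+#5+#7: weight 10, value 89
- #3+#6: weight 13, value 59
Minimum weight: 5 kg.

5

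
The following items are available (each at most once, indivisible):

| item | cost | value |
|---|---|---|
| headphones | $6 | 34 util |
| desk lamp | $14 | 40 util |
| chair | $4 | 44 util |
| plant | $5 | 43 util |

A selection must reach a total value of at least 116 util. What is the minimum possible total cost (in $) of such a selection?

Subsets with value ≥ 116, sorted by total cost:
- headphones+chair+plant: cost 15, value 121
- desk lamp+chair+plant: cost 23, value 127
- headphones+desk lamp+chair: cost 24, value 118
Minimum cost: 15 $.

15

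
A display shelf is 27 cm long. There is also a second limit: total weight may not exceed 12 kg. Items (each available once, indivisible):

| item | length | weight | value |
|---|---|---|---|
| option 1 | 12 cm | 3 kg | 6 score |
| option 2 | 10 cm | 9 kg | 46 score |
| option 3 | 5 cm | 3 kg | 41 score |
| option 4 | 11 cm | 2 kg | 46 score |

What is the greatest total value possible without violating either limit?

Feasible sets respecting both limits:
- option 2+option 4: length 21, weight 11, value 92
- option 2+option 3: length 15, weight 12, value 87
- option 3+option 4: length 16, weight 5, value 87
Best: 92 score.

92 score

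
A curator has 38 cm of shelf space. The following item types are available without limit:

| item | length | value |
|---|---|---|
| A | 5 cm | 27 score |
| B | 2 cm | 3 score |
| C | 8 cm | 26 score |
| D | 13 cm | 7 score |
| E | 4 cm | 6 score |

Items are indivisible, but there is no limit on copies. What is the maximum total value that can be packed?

Best value-per-unit is A at 27/5; filling with it alone gives 7×27 = 189.
Optimal mix: 7×A + 1×B → length 37, value 192.

192 score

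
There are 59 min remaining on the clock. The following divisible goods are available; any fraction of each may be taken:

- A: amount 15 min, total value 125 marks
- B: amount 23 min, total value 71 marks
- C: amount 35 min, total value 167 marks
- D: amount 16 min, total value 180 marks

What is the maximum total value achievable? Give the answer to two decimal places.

Take in order of value per unit:
- D (180/16 per unit): all 16 → value 180, running total 180.00
- A (125/15 per unit): all 15 → value 125, running total 305.00
- C (167/35 per unit): 28 of 35 → value 28×167/35 = 133.6000, running total 438.60
Total 438.60.

438.60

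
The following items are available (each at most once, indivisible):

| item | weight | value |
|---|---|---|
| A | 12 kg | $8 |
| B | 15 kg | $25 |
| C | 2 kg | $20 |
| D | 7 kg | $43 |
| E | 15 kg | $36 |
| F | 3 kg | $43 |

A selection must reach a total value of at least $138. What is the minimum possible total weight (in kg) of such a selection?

27

Subsets with value ≥ 138, sorted by total weight:
- C+D+E+F: weight 27, value 142
- A+C+D+E+F: weight 39, value 150
- A+B+C+D+F: weight 39, value 139
Minimum weight: 27 kg.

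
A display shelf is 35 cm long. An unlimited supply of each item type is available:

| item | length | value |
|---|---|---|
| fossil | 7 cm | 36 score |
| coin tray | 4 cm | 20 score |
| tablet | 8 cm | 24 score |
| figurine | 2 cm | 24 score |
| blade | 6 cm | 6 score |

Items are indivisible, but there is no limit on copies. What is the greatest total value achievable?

Best value-per-unit is figurine at 24/2, and filling with it alone uses length 17×2=34. No mix of the others beats 17×24 = 408.

408 score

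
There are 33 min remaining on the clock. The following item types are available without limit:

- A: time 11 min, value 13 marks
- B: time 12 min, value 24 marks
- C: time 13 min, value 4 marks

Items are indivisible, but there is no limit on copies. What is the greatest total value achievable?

48 marks

Best value-per-unit is B at 24/12, and filling with it alone uses time 2×12=24. No mix of the others beats 2×24 = 48.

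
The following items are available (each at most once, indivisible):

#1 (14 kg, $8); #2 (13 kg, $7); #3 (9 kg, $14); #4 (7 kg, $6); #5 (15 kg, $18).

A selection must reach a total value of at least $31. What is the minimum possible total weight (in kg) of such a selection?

Subsets with value ≥ 31, sorted by total weight:
- #3+#5: weight 24, value 32
- #3+#4+#5: weight 31, value 38
- #2+#4+#5: weight 35, value 31
Minimum weight: 24 kg.

24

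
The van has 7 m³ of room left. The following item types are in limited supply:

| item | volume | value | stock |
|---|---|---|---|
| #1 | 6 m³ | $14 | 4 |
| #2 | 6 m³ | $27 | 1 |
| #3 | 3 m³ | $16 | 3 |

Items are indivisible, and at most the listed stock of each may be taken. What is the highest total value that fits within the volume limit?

$32

Best selections within volume 7 and stock limits:
- 2×#3: volume 6, value 32
- 1×#2: volume 6, value 27
- 1×#3: volume 3, value 16
- 1×#1: volume 6, value 14
Best: $32.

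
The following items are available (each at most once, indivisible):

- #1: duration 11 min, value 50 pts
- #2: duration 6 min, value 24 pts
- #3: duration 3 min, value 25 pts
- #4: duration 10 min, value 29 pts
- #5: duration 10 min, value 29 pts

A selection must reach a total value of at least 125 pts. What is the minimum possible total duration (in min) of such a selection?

Subsets with value ≥ 125, sorted by total duration:
- #1+#2+#3+#4: duration 30, value 128
- #1+#2+#3+#5: duration 30, value 128
- #1+#3+#4+#5: duration 34, value 133
Minimum duration: 30 min.

30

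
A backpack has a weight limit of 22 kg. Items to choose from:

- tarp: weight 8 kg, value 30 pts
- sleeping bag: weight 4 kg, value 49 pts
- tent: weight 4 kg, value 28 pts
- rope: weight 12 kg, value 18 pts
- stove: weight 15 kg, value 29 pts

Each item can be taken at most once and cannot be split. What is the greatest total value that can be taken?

Check high-value combinations within 22 kg:
- tarp+sleeping bag+tent: weight 8+4+4=16, value 30+49+28=107
- sleeping bag+tent+rope: weight 4+4+12=20, value 49+28+18=95
- tarp+sleeping bag: weight 8+4=12, value 30+49=79
- sleeping bag+stove: weight 4+15=19, value 49+29=78
- sleeping bag+tent: weight 4+4=8, value 49+28=77
Best: 107 pts.

107 pts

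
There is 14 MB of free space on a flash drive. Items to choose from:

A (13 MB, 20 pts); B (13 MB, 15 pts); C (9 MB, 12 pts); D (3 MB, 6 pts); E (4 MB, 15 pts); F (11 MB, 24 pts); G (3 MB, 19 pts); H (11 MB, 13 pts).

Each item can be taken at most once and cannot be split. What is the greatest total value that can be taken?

Check high-value combinations within 14 MB:
- F+G: size 11+3=14, value 24+19=43
- D+E+G: size 3+4+3=10, value 6+15+19=40
- E+G: size 4+3=7, value 15+19=34
- G+H: size 3+11=14, value 19+13=32
Best: 43 pts.

43 pts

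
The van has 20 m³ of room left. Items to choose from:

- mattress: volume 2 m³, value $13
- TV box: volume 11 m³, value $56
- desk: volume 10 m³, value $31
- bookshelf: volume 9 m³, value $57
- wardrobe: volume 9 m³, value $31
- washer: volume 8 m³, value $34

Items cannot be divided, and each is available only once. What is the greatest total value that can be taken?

$113

Check high-value combinations within 20 m³:
- TV box+bookshelf: volume 11+9=20, value 56+57=113
- mattress+bookshelf+washer: volume 2+9+8=19, value 13+57+34=104
- mattress+bookshelf+wardrobe: volume 2+9+9=20, value 13+57+31=101
- bookshelf+washer: volume 9+8=17, value 57+34=91
Best: $113.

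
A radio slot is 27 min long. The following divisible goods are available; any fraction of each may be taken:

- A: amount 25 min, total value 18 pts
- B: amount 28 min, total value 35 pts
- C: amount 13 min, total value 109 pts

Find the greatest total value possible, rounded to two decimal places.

Take in order of value per unit:
- C (109/13 per unit): all 13 → value 109, running total 109.00
- B (35/28 per unit): 14 of 28 → value 14×35/28 = 17.5000, running total 126.50
Total 126.50.

126.50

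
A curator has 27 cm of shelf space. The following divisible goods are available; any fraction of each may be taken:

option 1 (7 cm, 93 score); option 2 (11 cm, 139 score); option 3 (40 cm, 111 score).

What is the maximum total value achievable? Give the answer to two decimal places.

256.98

Take in order of value per unit:
- option 1 (93/7 per unit): all 7 → value 93, running total 93.00
- option 2 (139/11 per unit): all 11 → value 139, running total 232.00
- option 3 (111/40 per unit): 9 of 40 → value 9×111/40 = 24.9750, running total 256.98
Total 256.98.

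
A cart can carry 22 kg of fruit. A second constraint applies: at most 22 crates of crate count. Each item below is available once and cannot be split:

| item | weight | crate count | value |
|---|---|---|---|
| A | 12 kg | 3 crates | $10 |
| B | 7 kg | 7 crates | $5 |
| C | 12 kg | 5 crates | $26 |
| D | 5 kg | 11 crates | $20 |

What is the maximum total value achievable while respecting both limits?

$46

Feasible sets respecting both limits:
- C+D: weight 17, crate count 16, value 46
- B+C: weight 19, crate count 12, value 31
- A+D: weight 17, crate count 14, value 30
- C: weight 12, crate count 5, value 26
Best: $46.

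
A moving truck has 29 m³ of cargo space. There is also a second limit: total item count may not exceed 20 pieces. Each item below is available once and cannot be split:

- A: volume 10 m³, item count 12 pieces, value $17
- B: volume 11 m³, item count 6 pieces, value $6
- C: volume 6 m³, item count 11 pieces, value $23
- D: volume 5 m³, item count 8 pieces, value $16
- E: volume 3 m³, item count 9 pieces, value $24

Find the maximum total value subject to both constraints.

Feasible sets respecting both limits:
- C+E: volume 9, item count 20, value 47
- D+E: volume 8, item count 17, value 40
- C+D: volume 11, item count 19, value 39
Best: $47.

$47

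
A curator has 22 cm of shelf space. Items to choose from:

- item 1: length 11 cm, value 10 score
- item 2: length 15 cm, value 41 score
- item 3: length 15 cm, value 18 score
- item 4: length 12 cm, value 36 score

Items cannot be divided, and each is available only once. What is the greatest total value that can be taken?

Check high-value combinations within 22 cm:
- item 2: length 15, value 41
- item 4: length 12, value 36
- item 3: length 15, value 18
- item 1: length 11, value 10
Best: 41 score.

41 score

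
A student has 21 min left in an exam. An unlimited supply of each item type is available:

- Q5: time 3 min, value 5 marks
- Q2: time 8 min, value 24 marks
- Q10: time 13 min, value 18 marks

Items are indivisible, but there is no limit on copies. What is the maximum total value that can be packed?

53 marks

Best value-per-unit is Q2 at 24/8; filling with it alone gives 2×24 = 48.
Optimal mix: 1×Q5 + 2×Q2 → time 19, value 53.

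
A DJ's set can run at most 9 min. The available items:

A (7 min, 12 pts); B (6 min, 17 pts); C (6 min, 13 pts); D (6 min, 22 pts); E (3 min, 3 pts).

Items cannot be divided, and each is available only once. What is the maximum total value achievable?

25 pts

This is a 0/1 knapsack; check combinations near the capacity.
- D+E: duration 6+3=9, value 22+3=25
- D: duration 6, value 22
- B+E: duration 6+3=9, value 17+3=20
Best: 25 pts.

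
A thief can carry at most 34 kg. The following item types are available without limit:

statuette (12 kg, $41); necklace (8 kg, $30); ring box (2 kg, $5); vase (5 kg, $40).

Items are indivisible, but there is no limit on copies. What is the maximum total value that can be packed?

$250

Best value-per-unit is vase at 40/5; filling with it alone gives 6×40 = 240.
Optimal mix: 2×ring box + 6×vase → weight 34, value 250.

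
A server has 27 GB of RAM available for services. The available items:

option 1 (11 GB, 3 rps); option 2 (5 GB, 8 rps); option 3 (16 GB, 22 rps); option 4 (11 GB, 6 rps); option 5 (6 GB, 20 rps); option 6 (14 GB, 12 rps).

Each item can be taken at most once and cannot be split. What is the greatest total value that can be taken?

Check high-value combinations within 27 GB:
- option 2+option 3+option 5: memory 5+16+6=27, value 8+22+20=50
- option 3+option 5: memory 16+6=22, value 22+20=42
- option 2+option 5+option 6: memory 5+6+14=25, value 8+20+12=40
- option 2+option 4+option 5: memory 5+11+6=22, value 8+6+20=34
- option 5+option 6: memory 6+14=20, value 20+12=32
Best: 50 rps.

50 rps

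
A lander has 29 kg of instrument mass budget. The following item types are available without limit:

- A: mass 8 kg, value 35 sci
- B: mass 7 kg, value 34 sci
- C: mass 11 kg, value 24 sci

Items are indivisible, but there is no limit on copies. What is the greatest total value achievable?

137 sci

Best value-per-unit is B at 34/7; filling with it alone gives 4×34 = 136.
Optimal mix: 1×A + 3×B → mass 29, value 137.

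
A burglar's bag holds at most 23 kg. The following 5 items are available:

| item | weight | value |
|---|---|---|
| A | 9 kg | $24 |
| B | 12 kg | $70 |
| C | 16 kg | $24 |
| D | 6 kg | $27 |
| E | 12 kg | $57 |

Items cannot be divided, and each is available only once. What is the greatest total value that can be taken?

Check high-value combinations within 23 kg:
- B+D: weight 12+6=18, value 70+27=97
- A+B: weight 9+12=21, value 24+70=94
- D+E: weight 6+12=18, value 27+57=84
- A+E: weight 9+12=21, value 24+57=81
- B: weight 12, value 70
Best: $97.

$97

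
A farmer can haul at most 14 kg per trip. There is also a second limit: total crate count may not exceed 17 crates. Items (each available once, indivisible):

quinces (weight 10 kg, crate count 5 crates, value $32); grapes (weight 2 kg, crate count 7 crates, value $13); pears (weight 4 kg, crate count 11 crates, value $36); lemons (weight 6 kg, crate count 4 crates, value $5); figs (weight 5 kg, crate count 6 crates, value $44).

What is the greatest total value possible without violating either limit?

Feasible sets respecting both limits:
- pears+figs: weight 9, crate count 17, value 80
- quinces+pears: weight 14, crate count 16, value 68
- grapes+lemons+figs: weight 13, crate count 17, value 62
- grapes+figs: weight 7, crate count 13, value 57
Best: $80.

$80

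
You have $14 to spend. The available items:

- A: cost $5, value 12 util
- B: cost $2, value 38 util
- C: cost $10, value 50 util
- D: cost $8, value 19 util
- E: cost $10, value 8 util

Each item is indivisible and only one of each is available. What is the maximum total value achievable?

88 util

Check high-value combinations within $14:
- B+C: cost 2+10=12, value 38+50=88
- B+D: cost 2+8=10, value 38+19=57
- A+B: cost 5+2=7, value 12+38=50
- C: cost 10, value 50
Best: 88 util.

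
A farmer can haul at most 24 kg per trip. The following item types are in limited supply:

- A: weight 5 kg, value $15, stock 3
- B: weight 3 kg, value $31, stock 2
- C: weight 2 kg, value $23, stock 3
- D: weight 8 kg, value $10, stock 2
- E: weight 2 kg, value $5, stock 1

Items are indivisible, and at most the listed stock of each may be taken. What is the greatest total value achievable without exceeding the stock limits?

$166

Top feasible selections:
- 2×A + 2×B + 3×C + 1×E: weight 24, value 166
- 2×A + 2×B + 3×C: weight 22, value 161
Best: $166.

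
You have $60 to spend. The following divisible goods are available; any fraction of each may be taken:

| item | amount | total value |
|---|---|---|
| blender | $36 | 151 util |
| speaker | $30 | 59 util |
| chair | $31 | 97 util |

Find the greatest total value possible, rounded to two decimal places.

226.10

Take in order of value per unit:
- blender (151/36 per unit): all 36 → value 151, running total 151.00
- chair (97/31 per unit): 24 of 31 → value 24×97/31 = 75.0968, running total 226.10
Total 226.10.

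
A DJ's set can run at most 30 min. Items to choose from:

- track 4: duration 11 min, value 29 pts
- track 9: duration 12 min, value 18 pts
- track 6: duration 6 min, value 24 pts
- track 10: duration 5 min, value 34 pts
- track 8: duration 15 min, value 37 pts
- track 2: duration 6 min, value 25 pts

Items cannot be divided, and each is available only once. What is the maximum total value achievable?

Check high-value combinations within 30 min:
- track 4+track 6+track 10+track 2: duration 11+6+5+6=28, value 29+24+34+25=112
- track 9+track 6+track 10+track 2: duration 12+6+5+6=29, value 18+24+34+25=101
- track 10+track 8+track 2: duration 5+15+6=26, value 34+37+25=96
- track 6+track 10+track 8: duration 6+5+15=26, value 24+34+37=95
Best: 112 pts.

112 pts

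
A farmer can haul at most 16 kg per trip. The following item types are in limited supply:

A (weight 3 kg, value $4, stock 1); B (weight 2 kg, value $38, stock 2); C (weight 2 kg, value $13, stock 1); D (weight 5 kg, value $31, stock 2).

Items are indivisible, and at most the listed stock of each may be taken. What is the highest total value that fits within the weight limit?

Top feasible selections:
- 2×B + 1×C + 2×D: weight 16, value 151
- 2×B + 2×D: weight 14, value 138
- 1×A + 2×B + 1×C + 1×D: weight 14, value 124
Best: $151.

$151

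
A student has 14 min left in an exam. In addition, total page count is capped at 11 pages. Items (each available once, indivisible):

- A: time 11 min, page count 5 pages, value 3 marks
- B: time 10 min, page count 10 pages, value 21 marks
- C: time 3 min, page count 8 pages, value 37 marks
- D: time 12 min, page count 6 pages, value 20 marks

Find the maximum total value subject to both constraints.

37 marks

Feasible sets respecting both limits:
- C: time 3, page count 8, value 37
- B: time 10, page count 10, value 21
- D: time 12, page count 6, value 20
Best: 37 marks.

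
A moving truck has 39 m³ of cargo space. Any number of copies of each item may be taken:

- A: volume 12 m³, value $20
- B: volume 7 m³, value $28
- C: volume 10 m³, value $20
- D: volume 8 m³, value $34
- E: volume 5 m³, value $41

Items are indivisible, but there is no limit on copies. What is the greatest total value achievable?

Best value-per-unit is E at 41/5, and filling with it alone uses volume 7×5=35. No mix of the others beats 7×41 = 287.

$287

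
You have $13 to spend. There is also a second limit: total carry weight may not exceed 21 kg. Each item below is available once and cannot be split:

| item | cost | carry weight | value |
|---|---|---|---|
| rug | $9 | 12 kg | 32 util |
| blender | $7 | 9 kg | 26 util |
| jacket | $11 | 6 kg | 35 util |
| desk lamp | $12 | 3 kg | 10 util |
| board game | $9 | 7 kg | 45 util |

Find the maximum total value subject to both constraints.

Feasible sets respecting both limits:
- board game: cost 9, carry weight 7, value 45
- jacket: cost 11, carry weight 6, value 35
- rug: cost 9, carry weight 12, value 32
Best: 45 util.

45 util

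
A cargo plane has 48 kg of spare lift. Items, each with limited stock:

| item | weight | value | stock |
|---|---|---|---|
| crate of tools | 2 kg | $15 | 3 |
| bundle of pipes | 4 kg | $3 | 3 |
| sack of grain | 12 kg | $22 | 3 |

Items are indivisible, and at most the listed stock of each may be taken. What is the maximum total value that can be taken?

$114

Best selections within weight 48 and stock limits:
- 3×crate of tools + 1×bundle of pipes + 3×sack of grain: weight 46, value 114
- 3×crate of tools + 3×sack of grain: weight 42, value 111
Best: $114.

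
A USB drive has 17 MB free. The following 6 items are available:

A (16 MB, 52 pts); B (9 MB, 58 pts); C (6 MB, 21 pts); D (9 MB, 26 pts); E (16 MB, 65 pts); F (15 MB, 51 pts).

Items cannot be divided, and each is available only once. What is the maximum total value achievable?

Check high-value combinations within 17 MB:
- B+C: size 9+6=15, value 58+21=79
- E: size 16, value 65
- B: size 9, value 58
Best: 79 pts.

79 pts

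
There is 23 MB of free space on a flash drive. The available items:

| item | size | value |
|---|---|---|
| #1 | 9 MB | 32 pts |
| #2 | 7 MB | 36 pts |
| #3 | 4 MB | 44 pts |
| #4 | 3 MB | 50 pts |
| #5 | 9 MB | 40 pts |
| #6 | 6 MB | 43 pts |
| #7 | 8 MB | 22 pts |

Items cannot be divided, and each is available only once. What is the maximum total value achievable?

177 pts

Check high-value combinations within 23 MB:
- #3+#4+#5+#6: size 4+3+9+6=22, value 44+50+40+43=177
- #2+#3+#4+#6: size 7+4+3+6=20, value 36+44+50+43=173
- #2+#3+#4+#5: size 7+4+3+9=23, value 36+44+50+40=170
- #1+#3+#4+#6: size 9+4+3+6=22, value 32+44+50+43=169
Best: 177 pts.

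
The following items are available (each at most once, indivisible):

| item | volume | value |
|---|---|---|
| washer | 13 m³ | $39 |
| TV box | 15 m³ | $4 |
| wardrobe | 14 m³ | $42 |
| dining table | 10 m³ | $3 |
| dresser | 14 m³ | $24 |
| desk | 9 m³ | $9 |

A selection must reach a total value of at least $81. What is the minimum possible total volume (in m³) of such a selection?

27

Subsets with value ≥ 81, sorted by total volume:
- washer+wardrobe: volume 27, value 81
- washer+wardrobe+desk: volume 36, value 90
- washer+wardrobe+dining table: volume 37, value 84
Minimum volume: 27 m³.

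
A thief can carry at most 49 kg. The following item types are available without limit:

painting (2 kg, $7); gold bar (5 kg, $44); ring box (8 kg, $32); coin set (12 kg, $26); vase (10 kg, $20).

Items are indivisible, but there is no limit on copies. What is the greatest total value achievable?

Best value-per-unit is gold bar at 44/5; filling with it alone gives 9×44 = 396.
Optimal mix: 2×painting + 9×gold bar → weight 49, value 410.

$410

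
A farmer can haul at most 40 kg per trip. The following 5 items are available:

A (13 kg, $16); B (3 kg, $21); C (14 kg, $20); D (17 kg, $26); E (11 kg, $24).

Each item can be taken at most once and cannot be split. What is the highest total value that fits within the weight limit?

$71

Check high-value combinations within 40 kg:
- B+D+E: weight 3+17+11=31, value 21+26+24=71
- B+C+D: weight 3+14+17=34, value 21+20+26=67
- B+C+E: weight 3+14+11=28, value 21+20+24=65
- A+B+D: weight 13+3+17=33, value 16+21+26=63
- A+B+E: weight 13+3+11=27, value 16+21+24=61
Best: $71.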